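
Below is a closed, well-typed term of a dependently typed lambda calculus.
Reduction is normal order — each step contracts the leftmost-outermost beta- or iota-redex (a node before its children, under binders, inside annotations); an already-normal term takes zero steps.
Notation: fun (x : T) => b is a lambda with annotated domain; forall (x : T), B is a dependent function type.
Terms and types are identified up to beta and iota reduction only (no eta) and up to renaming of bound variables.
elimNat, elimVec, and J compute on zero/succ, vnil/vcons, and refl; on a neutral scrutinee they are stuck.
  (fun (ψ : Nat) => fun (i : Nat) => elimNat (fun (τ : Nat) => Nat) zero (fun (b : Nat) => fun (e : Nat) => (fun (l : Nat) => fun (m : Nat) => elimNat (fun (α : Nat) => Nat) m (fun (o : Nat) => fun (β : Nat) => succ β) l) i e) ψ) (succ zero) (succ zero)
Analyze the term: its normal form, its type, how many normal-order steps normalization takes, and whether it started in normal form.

resulting normal form:
  succ zero
the term's type:
  Nat
normal-order step count: 12
started in normal form: no
first contracted redex: a beta-redex


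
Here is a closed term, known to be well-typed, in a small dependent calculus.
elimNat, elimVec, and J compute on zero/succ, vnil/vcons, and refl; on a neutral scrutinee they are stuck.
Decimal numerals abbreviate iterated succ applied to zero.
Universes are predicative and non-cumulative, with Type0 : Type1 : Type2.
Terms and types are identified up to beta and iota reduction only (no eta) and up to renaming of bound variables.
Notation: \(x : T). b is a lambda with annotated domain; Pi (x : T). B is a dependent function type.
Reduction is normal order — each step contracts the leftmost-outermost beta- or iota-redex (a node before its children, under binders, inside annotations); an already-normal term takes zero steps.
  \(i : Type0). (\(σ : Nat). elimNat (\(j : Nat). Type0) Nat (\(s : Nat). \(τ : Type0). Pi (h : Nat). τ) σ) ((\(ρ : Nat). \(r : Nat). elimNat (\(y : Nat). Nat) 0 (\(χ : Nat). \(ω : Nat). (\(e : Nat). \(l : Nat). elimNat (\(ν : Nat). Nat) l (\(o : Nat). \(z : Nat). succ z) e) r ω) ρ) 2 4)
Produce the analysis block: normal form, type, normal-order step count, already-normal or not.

reduced normal form:
  \(i : Type0). Pi (σ : Nat). Pi (j : Nat). Pi (s : Nat). Pi (τ : Nat). Pi (h : Nat). Pi (ρ : Nat). Pi (r : Nat). Pi (y : Nat). Nat
the term's type:
  Pi (i : Type0). Type0
reduction steps (normal order): 65
started in normal form: no
first redex: a beta-redex


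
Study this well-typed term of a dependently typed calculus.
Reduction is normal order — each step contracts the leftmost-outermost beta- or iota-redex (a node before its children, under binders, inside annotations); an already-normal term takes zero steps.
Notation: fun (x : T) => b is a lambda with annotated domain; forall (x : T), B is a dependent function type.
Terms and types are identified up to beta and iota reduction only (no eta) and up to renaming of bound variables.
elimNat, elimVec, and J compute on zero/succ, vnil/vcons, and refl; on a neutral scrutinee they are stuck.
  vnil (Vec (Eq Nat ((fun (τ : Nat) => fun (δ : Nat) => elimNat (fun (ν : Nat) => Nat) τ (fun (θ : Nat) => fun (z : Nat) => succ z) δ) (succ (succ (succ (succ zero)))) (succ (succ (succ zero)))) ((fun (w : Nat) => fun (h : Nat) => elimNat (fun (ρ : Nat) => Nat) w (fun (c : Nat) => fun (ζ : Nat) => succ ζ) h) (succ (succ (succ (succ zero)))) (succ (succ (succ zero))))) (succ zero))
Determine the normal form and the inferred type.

normal form:
  vnil (Vec (Eq Nat (succ (succ (succ (succ (succ (succ (succ zero))))))) (succ (succ (succ (succ (succ (succ (succ zero)))))))) (succ zero))
the term's type:
  Vec (Vec (Eq Nat (succ (succ (succ (succ (succ (succ (succ zero))))))) (succ (succ (succ (succ (succ (succ (succ zero)))))))) (succ zero)) zero


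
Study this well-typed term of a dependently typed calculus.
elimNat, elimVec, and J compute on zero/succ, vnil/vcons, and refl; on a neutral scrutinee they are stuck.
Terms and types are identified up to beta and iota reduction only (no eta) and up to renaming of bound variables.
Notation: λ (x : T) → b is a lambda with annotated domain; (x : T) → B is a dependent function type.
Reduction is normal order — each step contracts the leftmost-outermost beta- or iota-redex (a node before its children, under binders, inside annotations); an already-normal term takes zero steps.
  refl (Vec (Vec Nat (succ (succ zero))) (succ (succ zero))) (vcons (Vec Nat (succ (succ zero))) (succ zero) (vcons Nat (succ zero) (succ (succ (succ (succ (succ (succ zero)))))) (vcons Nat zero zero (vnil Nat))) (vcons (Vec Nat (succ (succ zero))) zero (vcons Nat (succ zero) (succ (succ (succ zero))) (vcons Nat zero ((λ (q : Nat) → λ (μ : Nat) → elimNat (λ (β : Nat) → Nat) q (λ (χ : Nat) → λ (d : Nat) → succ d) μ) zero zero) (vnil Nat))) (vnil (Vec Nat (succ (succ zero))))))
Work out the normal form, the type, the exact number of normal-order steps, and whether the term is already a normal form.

resulting normal form:
  refl (Vec (Vec Nat (succ (succ zero))) (succ (succ zero))) (vcons (Vec Nat (succ (succ zero))) (succ zero) (vcons Nat (succ zero) (succ (succ (succ (succ (succ (succ zero)))))) (vcons Nat zero zero (vnil Nat))) (vcons (Vec Nat (succ (succ zero))) zero (vcons Nat (succ zero) (succ (succ (succ zero))) (vcons Nat zero zero (vnil Nat))) (vnil (Vec Nat (succ (succ zero))))))
type:
  Eq (Vec (Vec Nat (succ (succ zero))) (succ (succ zero))) (vcons (Vec Nat (succ (succ zero))) (succ zero) (vcons Nat (succ zero) (succ (succ (succ (succ (succ (succ zero)))))) (vcons Nat zero zero (vnil Nat))) (vcons (Vec Nat (succ (succ zero))) zero (vcons Nat (succ zero) (succ (succ (succ zero))) (vcons Nat zero zero (vnil Nat))) (vnil (Vec Nat (succ (succ zero)))))) (vcons (Vec Nat (succ (succ zero))) (succ zero) (vcons Nat (succ zero) (succ (succ (succ (succ (succ (succ zero)))))) (vcons Nat zero zero (vnil Nat))) (vcons (Vec Nat (succ (succ zero))) zero (vcons Nat (succ zero) (succ (succ (succ zero))) (vcons Nat zero zero (vnil Nat))) (vnil (Vec Nat (succ (succ zero))))))
normal-order step count: 3
started in normal form: no
first redex: a beta-redex


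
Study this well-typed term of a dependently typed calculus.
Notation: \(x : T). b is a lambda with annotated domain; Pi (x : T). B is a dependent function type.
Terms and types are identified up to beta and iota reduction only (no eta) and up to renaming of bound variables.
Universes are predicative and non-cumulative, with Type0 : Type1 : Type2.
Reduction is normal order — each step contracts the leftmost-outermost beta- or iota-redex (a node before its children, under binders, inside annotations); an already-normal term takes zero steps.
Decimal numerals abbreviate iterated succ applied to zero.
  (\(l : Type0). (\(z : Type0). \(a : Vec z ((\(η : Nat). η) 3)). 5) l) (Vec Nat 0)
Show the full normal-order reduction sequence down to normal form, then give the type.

normal-order reduction sequence:
  (\(l : Type0). (\(z : Type0). \(a : Vec z ((\(η : Nat). η) 3)). 5) l) (Vec Nat 0)
  ~> (\(l : Type0). \(z : Vec l ((\(a : Nat). a) 3)). 5) (Vec Nat 0)
  ~> \(l : Vec (Vec Nat 0) ((\(z : Nat). z) 3)). 5
  ~> \(l : Vec (Vec Nat 0) 3). 5
the term's type:
  Pi (l : Vec (Vec Nat 0) 3). Nat


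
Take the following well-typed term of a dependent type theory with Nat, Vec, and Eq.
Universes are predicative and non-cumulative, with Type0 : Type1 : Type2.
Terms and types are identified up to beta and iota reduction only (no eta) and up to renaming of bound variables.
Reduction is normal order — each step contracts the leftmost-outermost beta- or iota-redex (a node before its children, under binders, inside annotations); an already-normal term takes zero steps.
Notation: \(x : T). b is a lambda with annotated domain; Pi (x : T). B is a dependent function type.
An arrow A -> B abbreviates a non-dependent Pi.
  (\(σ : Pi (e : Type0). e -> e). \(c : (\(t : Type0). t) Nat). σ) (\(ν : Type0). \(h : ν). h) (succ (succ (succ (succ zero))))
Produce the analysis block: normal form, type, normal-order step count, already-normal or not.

reduced normal form:
  \(σ : Type0). \(e : σ). e
the term's type:
  Pi (σ : Type0). σ -> σ
steps to reach normal form (normal order): 2
already normal: no
first redex: a beta-redex


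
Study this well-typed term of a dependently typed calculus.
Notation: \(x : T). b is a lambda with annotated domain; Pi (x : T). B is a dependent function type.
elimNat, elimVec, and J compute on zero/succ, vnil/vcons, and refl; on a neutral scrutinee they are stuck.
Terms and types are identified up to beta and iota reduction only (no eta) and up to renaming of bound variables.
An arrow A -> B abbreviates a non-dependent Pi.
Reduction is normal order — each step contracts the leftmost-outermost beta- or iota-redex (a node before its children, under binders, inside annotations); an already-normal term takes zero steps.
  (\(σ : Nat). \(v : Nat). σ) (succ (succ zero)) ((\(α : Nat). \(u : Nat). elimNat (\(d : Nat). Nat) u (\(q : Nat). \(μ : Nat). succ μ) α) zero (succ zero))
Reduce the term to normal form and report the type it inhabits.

resulting normal form:
  succ (succ zero)
type:
  Nat
observation: 2 normal-order steps separate the term from its normal form.


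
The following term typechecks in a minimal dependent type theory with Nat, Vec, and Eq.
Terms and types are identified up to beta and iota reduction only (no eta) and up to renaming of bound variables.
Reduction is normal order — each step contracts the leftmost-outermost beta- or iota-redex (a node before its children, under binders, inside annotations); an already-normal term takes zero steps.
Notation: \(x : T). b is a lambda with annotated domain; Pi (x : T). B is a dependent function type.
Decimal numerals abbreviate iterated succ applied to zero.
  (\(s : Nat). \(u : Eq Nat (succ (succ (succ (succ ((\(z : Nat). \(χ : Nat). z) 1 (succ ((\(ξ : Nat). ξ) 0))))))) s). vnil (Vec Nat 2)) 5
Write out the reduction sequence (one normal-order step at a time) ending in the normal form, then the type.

normal-order reduction:
  (\(s : Nat). \(u : Eq Nat (succ (succ (succ (succ ((\(z : Nat). \(χ : Nat). z) 1 (succ ((\(ξ : Nat). ξ) 0))))))) s). vnil (Vec Nat 2)) 5
  ~> \(s : Eq Nat (succ (succ (succ (succ ((\(u : Nat). \(z : Nat). u) 1 (succ ((\(χ : Nat). χ) 0))))))) 5). vnil (Vec Nat 2)
  ~> \(s : Eq Nat (succ (succ (succ (succ ((\(u : Nat). 1) (succ ((\(z : Nat). z) 0))))))) 5). vnil (Vec Nat 2)
  ~> \(s : Eq Nat 5 5). vnil (Vec Nat 2)
inferred type:
  Pi (s : Eq Nat 5 5). Vec (Vec Nat 2) 0


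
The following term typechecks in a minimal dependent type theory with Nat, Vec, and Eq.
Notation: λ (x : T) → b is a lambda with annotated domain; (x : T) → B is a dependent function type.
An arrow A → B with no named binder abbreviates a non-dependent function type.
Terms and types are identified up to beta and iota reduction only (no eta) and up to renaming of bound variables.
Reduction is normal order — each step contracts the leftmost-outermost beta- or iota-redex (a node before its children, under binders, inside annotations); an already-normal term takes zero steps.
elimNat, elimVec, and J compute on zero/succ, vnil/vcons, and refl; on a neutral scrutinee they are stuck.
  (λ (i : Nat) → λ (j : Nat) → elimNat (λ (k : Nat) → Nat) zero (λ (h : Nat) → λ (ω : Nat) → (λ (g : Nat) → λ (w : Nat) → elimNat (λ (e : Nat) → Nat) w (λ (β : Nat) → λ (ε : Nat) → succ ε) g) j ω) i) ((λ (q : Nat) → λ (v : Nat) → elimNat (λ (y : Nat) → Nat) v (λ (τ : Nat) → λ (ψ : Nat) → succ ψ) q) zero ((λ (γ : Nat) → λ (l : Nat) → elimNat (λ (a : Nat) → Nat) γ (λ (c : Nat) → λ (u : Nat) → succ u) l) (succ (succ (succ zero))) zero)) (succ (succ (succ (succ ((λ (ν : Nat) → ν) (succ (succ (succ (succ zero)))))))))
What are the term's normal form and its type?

resulting normal form:
  succ (succ (succ (succ (succ (succ (succ (succ (succ (succ (succ (succ (succ (succ (succ (succ (succ (succ (succ (succ (succ (succ (succ (succ zero)))))))))))))))))))))))
the term's type:
  Nat


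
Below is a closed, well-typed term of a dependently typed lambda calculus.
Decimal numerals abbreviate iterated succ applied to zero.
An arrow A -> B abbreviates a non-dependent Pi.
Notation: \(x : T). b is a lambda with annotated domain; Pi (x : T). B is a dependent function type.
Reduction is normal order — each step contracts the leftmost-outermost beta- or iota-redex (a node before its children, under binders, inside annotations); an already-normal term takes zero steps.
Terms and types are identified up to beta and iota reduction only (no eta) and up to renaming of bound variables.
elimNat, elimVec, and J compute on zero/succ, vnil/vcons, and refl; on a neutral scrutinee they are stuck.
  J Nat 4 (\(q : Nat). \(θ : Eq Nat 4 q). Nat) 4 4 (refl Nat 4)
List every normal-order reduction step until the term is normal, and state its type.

normal-order reduction:
  J Nat 4 (\(q : Nat). \(θ : Eq Nat 4 q). Nat) 4 4 (refl Nat 4)
  ~> 4
inferred type:
  Nat


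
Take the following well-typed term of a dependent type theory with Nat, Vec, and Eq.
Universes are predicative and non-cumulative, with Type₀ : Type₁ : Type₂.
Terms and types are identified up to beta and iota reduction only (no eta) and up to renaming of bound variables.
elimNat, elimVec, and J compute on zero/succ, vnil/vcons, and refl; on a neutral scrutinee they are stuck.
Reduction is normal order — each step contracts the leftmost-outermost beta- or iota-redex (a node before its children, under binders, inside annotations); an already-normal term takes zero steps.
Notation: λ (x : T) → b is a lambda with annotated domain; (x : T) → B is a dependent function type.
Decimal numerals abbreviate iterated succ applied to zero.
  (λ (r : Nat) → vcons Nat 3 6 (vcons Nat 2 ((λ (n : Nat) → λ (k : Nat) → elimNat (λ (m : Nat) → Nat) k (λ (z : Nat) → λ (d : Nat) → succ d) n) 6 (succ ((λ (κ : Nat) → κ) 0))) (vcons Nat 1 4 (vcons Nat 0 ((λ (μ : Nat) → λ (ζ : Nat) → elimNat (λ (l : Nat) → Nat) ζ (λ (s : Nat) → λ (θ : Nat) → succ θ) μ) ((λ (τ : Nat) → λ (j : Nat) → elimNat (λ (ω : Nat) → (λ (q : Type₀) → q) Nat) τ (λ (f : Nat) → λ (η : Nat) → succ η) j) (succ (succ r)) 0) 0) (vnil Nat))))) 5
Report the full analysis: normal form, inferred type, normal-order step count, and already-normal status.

reduced normal form:
  vcons Nat 3 6 (vcons Nat 2 7 (vcons Nat 1 4 (vcons Nat 0 7 (vnil Nat))))
type:
  Vec Nat 4
reduction steps (normal order): 50
already normal: no
first redex: a beta-redex


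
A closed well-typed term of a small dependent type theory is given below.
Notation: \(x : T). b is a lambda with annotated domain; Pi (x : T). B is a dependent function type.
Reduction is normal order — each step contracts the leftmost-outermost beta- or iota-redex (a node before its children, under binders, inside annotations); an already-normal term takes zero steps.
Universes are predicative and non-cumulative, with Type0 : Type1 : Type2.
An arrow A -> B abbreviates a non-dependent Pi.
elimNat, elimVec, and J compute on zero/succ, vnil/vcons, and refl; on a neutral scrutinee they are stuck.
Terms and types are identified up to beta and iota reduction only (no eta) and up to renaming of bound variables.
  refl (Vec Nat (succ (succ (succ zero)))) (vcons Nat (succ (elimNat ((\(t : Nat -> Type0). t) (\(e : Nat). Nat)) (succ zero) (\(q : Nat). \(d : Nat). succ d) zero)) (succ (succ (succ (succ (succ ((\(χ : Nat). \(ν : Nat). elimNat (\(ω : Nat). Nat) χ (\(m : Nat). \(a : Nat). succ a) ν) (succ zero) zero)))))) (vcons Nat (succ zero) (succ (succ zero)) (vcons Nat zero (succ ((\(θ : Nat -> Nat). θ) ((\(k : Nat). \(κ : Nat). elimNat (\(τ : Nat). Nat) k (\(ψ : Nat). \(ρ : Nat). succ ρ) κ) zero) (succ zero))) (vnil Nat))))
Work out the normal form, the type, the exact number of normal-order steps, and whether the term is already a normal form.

reduced normal form:
  refl (Vec Nat (succ (succ (succ zero)))) (vcons Nat (succ (succ zero)) (succ (succ (succ (succ (succ (succ zero)))))) (vcons Nat (succ zero) (succ (succ zero)) (vcons Nat zero (succ (succ zero)) (vnil Nat))))
type:
  Eq (Vec Nat (succ (succ (succ zero)))) (vcons Nat (succ (succ zero)) (succ (succ (succ (succ (succ (succ zero)))))) (vcons Nat (succ zero) (succ (succ zero)) (vcons Nat zero (succ (succ zero)) (vnil Nat)))) (vcons Nat (succ (succ zero)) (succ (succ (succ (succ (succ (succ zero)))))) (vcons Nat (succ zero) (succ (succ zero)) (vcons Nat zero (succ (succ zero)) (vnil Nat))))
reduction steps (normal order): 11
already normal: no
first contracted redex: an elimNat iota-redex


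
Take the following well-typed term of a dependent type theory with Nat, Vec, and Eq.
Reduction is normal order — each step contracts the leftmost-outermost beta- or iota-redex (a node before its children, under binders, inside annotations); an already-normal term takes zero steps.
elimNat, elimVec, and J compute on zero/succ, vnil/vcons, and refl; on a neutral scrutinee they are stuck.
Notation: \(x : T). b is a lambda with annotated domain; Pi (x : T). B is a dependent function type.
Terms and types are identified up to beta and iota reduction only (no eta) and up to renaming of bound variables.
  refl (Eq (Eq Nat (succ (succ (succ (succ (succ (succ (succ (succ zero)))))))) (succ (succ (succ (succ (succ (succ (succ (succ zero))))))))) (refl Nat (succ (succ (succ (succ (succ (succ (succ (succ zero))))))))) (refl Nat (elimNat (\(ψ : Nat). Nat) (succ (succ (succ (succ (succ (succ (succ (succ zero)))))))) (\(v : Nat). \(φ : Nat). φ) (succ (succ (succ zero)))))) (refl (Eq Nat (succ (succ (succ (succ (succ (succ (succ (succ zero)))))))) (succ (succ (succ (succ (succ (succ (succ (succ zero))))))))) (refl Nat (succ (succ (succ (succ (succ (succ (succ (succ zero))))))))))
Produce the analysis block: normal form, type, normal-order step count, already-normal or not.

resulting normal form:
  refl (Eq (Eq Nat (succ (succ (succ (succ (succ (succ (succ (succ zero)))))))) (succ (succ (succ (succ (succ (succ (succ (succ zero))))))))) (refl Nat (succ (succ (succ (succ (succ (succ (succ (succ zero))))))))) (refl Nat (succ (succ (succ (succ (succ (succ (succ (succ zero)))))))))) (refl (Eq Nat (succ (succ (succ (succ (succ (succ (succ (succ zero)))))))) (succ (succ (succ (succ (succ (succ (succ (succ zero))))))))) (refl Nat (succ (succ (succ (succ (succ (succ (succ (succ zero))))))))))
inferred type:
  Eq (Eq (Eq Nat (succ (succ (succ (succ (succ (succ (succ (succ zero)))))))) (succ (succ (succ (succ (succ (succ (succ (succ zero))))))))) (refl Nat (succ (succ (succ (succ (succ (succ (succ (succ zero))))))))) (refl Nat (succ (succ (succ (succ (succ (succ (succ (succ zero)))))))))) (refl (Eq Nat (succ (succ (succ (succ (succ (succ (succ (succ zero)))))))) (succ (succ (succ (succ (succ (succ (succ (succ zero))))))))) (refl Nat (succ (succ (succ (succ (succ (succ (succ (succ zero)))))))))) (refl (Eq Nat (succ (succ (succ (succ (succ (succ (succ (succ zero)))))))) (succ (succ (succ (succ (succ (succ (succ (succ zero))))))))) (refl Nat (succ (succ (succ (succ (succ (succ (succ (succ zero))))))))))
steps to reach normal form (normal order): 10
term was already normal: no
first redex: an elimNat iota-redex


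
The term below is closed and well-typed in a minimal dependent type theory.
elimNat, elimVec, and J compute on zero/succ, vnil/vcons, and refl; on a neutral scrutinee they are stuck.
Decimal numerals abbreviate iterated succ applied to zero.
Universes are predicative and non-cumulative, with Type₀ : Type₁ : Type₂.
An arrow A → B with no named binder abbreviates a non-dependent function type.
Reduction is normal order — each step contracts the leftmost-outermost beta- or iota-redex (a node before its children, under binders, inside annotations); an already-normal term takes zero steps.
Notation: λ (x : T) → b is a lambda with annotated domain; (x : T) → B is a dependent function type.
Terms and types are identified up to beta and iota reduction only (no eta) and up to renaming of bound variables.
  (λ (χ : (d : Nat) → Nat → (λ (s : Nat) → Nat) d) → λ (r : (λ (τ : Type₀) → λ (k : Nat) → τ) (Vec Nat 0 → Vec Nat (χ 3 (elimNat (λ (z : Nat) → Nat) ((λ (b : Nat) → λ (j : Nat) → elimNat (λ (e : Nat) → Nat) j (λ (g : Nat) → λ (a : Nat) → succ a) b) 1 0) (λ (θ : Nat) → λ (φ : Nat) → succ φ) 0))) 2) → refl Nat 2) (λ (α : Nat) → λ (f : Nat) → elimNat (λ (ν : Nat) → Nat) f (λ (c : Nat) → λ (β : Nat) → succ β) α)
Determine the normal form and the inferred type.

reduced normal form:
  λ (χ : Vec Nat 0 → Vec Nat 4) → refl Nat 2
type:
  (Vec Nat 0 → Vec Nat 4) → Eq Nat 2 2


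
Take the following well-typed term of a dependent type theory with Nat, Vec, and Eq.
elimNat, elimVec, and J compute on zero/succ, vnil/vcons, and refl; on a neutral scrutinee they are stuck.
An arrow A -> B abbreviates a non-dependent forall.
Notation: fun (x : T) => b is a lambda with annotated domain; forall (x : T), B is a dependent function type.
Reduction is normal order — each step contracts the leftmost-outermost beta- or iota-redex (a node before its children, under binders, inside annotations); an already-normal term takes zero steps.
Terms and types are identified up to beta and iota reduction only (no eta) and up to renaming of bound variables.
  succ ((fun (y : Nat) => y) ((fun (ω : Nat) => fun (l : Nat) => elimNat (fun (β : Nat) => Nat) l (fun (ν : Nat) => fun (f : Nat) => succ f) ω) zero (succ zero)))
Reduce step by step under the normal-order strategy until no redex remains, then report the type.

normal-order reduction:
  succ ((fun (y : Nat) => y) ((fun (ω : Nat) => fun (l : Nat) => elimNat (fun (β : Nat) => Nat) l (fun (ν : Nat) => fun (f : Nat) => succ f) ω) zero (succ zero)))
  ~> succ ((fun (y : Nat) => fun (ω : Nat) => elimNat (fun (l : Nat) => Nat) ω (fun (β : Nat) => fun (ν : Nat) => succ ν) y) zero (succ zero))
  ~> succ ((fun (y : Nat) => elimNat (fun (ω : Nat) => Nat) y (fun (l : Nat) => fun (β : Nat) => succ β) zero) (succ zero))
  ~> succ (elimNat (fun (y : Nat) => Nat) (succ zero) (fun (ω : Nat) => fun (l : Nat) => succ l) zero)
  ~> succ (succ zero)
inferred type:
  Nat


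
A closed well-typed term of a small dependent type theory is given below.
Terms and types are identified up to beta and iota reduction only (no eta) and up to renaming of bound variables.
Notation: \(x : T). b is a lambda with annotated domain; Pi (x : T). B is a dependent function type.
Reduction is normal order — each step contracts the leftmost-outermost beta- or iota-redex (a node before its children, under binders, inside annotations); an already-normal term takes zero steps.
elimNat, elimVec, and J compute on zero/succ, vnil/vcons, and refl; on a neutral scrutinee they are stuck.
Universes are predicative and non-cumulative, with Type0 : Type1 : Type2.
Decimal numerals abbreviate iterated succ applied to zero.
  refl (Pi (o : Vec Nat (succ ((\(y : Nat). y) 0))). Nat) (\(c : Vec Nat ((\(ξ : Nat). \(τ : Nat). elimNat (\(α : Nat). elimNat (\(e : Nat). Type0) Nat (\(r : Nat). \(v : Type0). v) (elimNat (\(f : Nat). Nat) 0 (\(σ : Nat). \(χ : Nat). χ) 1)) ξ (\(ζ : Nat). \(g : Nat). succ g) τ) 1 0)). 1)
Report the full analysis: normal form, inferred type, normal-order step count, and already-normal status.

resulting normal form:
  refl (Pi (o : Vec Nat 1). Nat) (\(y : Vec Nat 1). 1)
type:
  Eq (Pi (o : Vec Nat 1). Nat) (\(y : Vec Nat 1). 1) (\(c : Vec Nat 1). 1)
normal-order step count: 4
term was already normal: no
first contracted redex: a beta-redex


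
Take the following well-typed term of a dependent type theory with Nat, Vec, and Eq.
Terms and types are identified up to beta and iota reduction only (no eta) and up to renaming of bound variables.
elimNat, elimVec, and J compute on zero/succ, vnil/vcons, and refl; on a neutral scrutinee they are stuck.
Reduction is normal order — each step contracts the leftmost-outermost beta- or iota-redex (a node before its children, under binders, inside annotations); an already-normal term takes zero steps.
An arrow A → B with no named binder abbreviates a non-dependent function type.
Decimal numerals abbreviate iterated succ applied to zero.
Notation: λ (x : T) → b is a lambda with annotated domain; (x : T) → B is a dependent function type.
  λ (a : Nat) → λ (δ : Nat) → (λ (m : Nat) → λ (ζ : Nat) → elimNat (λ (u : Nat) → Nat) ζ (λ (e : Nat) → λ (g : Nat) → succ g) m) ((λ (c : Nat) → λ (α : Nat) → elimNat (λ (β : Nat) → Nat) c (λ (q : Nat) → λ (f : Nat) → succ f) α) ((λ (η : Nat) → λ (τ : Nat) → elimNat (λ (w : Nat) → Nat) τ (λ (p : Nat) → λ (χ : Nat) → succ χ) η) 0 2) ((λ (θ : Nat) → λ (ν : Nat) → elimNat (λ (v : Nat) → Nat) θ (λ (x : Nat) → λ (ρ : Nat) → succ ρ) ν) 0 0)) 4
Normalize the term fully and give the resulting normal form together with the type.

reduced normal form:
  λ (a : Nat) → λ (δ : Nat) → 6
inferred type:
  Nat → Nat → Nat
observation: contracting a beta-redex first, the term normalizes in 18 steps.


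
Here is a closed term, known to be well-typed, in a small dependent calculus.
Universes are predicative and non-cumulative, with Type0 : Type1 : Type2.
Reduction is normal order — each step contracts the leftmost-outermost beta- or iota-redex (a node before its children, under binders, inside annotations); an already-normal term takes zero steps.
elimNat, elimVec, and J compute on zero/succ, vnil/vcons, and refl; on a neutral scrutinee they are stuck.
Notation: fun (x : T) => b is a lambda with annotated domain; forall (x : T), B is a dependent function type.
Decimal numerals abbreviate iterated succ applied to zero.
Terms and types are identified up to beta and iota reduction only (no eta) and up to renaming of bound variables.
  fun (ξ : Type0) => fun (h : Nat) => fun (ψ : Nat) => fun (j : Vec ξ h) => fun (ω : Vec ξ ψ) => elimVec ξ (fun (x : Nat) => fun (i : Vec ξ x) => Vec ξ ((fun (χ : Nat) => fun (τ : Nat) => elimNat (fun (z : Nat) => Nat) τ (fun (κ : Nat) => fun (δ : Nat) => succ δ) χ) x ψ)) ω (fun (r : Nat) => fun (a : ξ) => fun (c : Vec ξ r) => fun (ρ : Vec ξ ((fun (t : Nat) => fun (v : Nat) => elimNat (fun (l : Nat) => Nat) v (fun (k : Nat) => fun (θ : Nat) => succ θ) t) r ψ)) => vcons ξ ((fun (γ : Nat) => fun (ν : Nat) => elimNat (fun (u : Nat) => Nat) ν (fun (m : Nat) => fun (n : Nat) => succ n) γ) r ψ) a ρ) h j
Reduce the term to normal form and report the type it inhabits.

reduced normal form:
  fun (ξ : Type0) => fun (h : Nat) => fun (ψ : Nat) => fun (j : Vec ξ h) => fun (ω : Vec ξ ψ) => elimVec ξ (fun (x : Nat) => fun (i : Vec ξ x) => Vec ξ (elimNat (fun (χ : Nat) => Nat) ψ (fun (τ : Nat) => fun (z : Nat) => succ z) x)) ω (fun (κ : Nat) => fun (δ : ξ) => fun (r : Vec ξ κ) => fun (a : Vec ξ (elimNat (fun (c : Nat) => Nat) ψ (fun (ρ : Nat) => fun (t : Nat) => succ t) κ)) => vcons ξ (elimNat (fun (v : Nat) => Nat) ψ (fun (l : Nat) => fun (k : Nat) => succ k) κ) δ a) h j
inferred type:
  forall (ξ : Type0), forall (h : Nat), forall (ψ : Nat), forall (j : Vec ξ h), forall (ω : Vec ξ ψ), Vec ξ (elimNat (fun (x : Nat) => Nat) ψ (fun (i : Nat) => fun (χ : Nat) => succ χ) h)


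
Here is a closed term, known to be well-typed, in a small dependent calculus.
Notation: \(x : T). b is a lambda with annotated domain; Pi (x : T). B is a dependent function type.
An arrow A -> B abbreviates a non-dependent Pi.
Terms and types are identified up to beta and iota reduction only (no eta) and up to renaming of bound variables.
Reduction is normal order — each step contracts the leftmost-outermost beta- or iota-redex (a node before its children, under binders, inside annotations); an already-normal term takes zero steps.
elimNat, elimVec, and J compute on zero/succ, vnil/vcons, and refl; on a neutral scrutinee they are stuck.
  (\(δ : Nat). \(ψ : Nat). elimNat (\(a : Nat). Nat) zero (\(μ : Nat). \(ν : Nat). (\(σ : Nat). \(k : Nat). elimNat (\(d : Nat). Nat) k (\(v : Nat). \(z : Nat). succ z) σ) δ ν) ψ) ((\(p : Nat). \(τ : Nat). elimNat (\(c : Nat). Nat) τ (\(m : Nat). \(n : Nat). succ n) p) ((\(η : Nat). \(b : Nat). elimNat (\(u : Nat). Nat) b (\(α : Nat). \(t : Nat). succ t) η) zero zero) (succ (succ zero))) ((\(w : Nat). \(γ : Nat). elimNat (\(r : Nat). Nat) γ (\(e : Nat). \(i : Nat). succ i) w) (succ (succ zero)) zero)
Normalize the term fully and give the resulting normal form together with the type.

resulting normal form:
  succ (succ (succ (succ zero)))
the term's type:
  Nat
observation: normalization takes exactly 33 steps under the normal-order strategy.


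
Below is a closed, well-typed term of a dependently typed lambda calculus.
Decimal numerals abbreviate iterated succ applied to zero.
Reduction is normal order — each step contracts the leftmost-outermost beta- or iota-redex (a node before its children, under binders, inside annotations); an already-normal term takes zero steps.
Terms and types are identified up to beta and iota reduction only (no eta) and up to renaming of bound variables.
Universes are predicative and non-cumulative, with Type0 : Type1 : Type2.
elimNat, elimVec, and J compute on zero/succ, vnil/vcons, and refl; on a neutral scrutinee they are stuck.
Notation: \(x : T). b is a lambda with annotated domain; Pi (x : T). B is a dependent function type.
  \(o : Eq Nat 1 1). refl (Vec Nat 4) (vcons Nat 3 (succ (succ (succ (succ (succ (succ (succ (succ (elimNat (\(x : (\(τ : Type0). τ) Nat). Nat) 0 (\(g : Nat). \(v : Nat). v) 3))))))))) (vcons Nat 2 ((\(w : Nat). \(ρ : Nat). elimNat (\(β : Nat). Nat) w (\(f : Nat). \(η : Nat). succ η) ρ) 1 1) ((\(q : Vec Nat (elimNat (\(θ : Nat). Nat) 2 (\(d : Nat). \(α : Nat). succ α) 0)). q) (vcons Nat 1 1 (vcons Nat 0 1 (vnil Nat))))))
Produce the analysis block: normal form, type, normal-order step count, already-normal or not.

normal form:
  \(o : Eq Nat 1 1). refl (Vec Nat 4) (vcons Nat 3 8 (vcons Nat 2 2 (vcons Nat 1 1 (vcons Nat 0 1 (vnil Nat)))))
type:
  Pi (o : Eq Nat 1 1). Eq (Vec Nat 4) (vcons Nat 3 8 (vcons Nat 2 2 (vcons Nat 1 1 (vcons Nat 0 1 (vnil Nat))))) (vcons Nat 3 8 (vcons Nat 2 2 (vcons Nat 1 1 (vcons Nat 0 1 (vnil Nat)))))
steps to reach normal form (normal order): 17
started in normal form: no
first contracted redex: an elimNat iota-redex


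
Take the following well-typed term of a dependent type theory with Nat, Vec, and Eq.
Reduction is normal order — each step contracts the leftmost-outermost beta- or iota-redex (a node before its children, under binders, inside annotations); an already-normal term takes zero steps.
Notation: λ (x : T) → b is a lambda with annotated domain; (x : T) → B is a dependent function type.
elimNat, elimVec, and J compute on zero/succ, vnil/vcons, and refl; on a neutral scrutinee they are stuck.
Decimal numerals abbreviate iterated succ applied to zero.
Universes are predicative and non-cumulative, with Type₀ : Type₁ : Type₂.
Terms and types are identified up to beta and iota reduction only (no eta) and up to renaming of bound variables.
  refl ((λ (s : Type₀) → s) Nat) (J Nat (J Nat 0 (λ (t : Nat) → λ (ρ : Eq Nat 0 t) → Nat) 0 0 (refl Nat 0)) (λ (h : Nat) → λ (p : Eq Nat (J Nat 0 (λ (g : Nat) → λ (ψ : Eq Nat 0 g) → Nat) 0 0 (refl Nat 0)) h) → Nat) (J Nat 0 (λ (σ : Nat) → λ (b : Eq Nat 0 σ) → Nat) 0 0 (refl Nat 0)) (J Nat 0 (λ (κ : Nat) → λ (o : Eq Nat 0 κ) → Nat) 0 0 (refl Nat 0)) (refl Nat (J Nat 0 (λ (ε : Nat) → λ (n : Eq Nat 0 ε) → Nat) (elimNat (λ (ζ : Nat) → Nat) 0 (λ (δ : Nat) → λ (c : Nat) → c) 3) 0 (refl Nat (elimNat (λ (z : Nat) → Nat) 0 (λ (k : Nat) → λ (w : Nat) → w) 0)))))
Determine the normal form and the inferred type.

reduced normal form:
  refl Nat 0
type:
  Eq Nat 0 0
observation: reduction starts at a beta-redex, and 3 normal-order steps reach the normal form.


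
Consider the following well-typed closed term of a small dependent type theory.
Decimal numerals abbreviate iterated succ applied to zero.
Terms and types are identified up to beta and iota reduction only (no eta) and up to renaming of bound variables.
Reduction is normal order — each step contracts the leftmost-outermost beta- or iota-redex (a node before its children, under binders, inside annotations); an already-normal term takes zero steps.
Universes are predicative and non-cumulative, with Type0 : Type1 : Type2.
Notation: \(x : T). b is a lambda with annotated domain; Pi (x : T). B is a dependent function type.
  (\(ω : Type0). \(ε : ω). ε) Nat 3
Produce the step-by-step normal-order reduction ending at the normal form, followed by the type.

normal-order reduction sequence:
  (\(ω : Type0). \(ε : ω). ε) Nat 3
  ~> (\(ω : Nat). ω) 3
  ~> 3
type:
  Nat


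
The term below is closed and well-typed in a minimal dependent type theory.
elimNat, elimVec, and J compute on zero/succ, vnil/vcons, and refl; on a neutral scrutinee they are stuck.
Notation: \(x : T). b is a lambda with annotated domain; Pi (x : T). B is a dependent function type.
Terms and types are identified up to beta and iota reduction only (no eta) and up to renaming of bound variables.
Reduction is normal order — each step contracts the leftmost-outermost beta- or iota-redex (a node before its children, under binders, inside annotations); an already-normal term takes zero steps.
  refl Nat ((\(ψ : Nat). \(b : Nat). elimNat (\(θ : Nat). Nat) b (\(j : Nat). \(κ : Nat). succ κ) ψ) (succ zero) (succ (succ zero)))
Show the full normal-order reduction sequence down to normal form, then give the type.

normal-order reduction:
  refl Nat ((\(ψ : Nat). \(b : Nat). elimNat (\(θ : Nat). Nat) b (\(j : Nat). \(κ : Nat). succ κ) ψ) (succ zero) (succ (succ zero)))
  ~> refl Nat ((\(ψ : Nat). elimNat (\(b : Nat). Nat) ψ (\(θ : Nat). \(j : Nat). succ j) (succ zero)) (succ (succ zero)))
  ~> refl Nat (elimNat (\(ψ : Nat). Nat) (succ (succ zero)) (\(b : Nat). \(θ : Nat). succ θ) (succ zero))
  ~> refl Nat ((\(ψ : Nat). \(b : Nat). succ b) zero (elimNat (\(θ : Nat). Nat) (succ (succ zero)) (\(j : Nat). \(κ : Nat). succ κ) zero))
  ~> refl Nat ((\(ψ : Nat). succ ψ) (elimNat (\(b : Nat). Nat) (succ (succ zero)) (\(θ : Nat). \(j : Nat). succ j) zero))
  ~> refl Nat (succ (elimNat (\(ψ : Nat). Nat) (succ (succ zero)) (\(b : Nat). \(θ : Nat). succ θ) zero))
  ~> refl Nat (succ (succ (succ zero)))
inferred type:
  Eq Nat (succ (succ (succ zero))) (succ (succ (succ zero)))


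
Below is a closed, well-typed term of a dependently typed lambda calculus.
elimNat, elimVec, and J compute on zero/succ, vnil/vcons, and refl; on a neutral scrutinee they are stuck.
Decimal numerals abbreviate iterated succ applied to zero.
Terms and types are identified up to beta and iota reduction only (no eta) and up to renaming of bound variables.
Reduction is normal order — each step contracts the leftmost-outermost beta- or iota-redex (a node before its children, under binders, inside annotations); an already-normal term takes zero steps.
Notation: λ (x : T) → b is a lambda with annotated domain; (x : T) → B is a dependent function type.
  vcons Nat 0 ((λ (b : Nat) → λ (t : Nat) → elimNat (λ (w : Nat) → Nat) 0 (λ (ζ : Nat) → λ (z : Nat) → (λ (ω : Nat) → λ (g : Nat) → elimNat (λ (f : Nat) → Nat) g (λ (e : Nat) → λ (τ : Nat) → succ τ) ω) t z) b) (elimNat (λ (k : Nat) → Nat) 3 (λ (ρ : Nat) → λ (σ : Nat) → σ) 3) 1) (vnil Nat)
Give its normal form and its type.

reduced normal form:
  vcons Nat 0 3 (vnil Nat)
type:
  Vec Nat 1


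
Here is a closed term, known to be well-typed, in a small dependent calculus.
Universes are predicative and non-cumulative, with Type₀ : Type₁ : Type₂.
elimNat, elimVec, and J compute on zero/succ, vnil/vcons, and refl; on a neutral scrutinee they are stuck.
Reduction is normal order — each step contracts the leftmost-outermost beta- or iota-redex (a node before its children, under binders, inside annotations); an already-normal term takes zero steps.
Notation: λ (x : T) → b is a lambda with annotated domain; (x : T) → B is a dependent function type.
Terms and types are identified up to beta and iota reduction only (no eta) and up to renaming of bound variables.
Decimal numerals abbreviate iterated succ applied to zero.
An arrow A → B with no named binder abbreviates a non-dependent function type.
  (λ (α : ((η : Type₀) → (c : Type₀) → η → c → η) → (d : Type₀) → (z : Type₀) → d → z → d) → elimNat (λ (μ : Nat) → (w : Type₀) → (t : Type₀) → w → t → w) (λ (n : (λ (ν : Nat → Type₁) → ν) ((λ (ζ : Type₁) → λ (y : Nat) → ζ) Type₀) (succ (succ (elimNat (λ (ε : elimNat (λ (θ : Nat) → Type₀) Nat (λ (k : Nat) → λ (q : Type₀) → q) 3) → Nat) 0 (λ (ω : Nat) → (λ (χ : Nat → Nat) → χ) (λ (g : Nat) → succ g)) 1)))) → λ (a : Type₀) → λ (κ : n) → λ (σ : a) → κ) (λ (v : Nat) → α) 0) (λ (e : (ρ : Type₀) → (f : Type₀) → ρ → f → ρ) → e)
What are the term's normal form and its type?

normal form:
  λ (α : Type₀) → λ (η : Type₀) → λ (c : α) → λ (d : η) → c
type:
  (α : Type₀) → (η : Type₀) → α → η → α


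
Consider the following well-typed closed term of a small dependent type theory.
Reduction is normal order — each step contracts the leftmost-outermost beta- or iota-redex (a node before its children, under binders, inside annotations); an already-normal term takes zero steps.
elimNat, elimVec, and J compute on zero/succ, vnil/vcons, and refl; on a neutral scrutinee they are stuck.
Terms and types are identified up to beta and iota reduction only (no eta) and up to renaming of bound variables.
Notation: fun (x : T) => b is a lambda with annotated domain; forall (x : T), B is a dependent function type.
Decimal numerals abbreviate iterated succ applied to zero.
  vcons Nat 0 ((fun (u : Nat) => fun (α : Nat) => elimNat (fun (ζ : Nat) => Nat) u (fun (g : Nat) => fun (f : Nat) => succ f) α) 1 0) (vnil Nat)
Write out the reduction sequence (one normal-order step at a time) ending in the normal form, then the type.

reduction (normal order):
  vcons Nat 0 ((fun (u : Nat) => fun (α : Nat) => elimNat (fun (ζ : Nat) => Nat) u (fun (g : Nat) => fun (f : Nat) => succ f) α) 1 0) (vnil Nat)
  ~> vcons Nat 0 ((fun (u : Nat) => elimNat (fun (α : Nat) => Nat) 1 (fun (ζ : Nat) => fun (g : Nat) => succ g) u) 0) (vnil Nat)
  ~> vcons Nat 0 (elimNat (fun (u : Nat) => Nat) 1 (fun (α : Nat) => fun (ζ : Nat) => succ ζ) 0) (vnil Nat)
  ~> vcons Nat 0 1 (vnil Nat)
the term's type:
  Vec Nat 1


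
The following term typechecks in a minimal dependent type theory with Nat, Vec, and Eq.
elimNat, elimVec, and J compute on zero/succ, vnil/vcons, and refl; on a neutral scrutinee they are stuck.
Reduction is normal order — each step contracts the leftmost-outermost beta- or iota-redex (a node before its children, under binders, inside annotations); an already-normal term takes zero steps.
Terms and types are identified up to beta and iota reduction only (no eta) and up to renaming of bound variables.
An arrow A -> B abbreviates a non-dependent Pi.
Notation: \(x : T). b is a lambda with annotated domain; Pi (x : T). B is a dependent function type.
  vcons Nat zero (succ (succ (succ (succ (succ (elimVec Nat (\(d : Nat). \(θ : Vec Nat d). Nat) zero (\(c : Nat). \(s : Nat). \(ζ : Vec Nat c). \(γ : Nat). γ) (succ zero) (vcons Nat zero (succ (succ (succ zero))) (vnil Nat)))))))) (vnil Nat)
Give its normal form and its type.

normal form:
  vcons Nat zero (succ (succ (succ (succ (succ zero))))) (vnil Nat)
type:
  Vec Nat (succ zero)


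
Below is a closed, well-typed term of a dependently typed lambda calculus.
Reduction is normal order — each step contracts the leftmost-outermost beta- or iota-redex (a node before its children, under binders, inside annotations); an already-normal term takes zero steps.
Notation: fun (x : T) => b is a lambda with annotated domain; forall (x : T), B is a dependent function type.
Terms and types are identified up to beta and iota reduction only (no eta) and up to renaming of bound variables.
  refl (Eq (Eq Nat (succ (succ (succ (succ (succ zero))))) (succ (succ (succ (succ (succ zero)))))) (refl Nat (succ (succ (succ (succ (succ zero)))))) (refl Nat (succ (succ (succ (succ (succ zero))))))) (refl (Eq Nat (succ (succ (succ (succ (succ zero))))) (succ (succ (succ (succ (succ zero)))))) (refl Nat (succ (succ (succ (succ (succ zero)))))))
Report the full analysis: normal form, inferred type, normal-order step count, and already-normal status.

resulting normal form:
  refl (Eq (Eq Nat (succ (succ (succ (succ (succ zero))))) (succ (succ (succ (succ (succ zero)))))) (refl Nat (succ (succ (succ (succ (succ zero)))))) (refl Nat (succ (succ (succ (succ (succ zero))))))) (refl (Eq Nat (succ (succ (succ (succ (succ zero))))) (succ (succ (succ (succ (succ zero)))))) (refl Nat (succ (succ (succ (succ (succ zero)))))))
inferred type:
  Eq (Eq (Eq Nat (succ (succ (succ (succ (succ zero))))) (succ (succ (succ (succ (succ zero)))))) (refl Nat (succ (succ (succ (succ (succ zero)))))) (refl Nat (succ (succ (succ (succ (succ zero))))))) (refl (Eq Nat (succ (succ (succ (succ (succ zero))))) (succ (succ (succ (succ (succ zero)))))) (refl Nat (succ (succ (succ (succ (succ zero))))))) (refl (Eq Nat (succ (succ (succ (succ (succ zero))))) (succ (succ (succ (succ (succ zero)))))) (refl Nat (succ (succ (succ (succ (succ zero)))))))
normal-order step count: 0
already normal: yes
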